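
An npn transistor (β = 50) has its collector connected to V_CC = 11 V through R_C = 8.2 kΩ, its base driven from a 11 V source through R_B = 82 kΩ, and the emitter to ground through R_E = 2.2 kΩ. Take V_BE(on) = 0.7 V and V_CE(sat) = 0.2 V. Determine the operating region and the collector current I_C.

saturation; I_C ≈ 1 mA

Assume active: I_B = (11 − 0.7)/(82 + 51×2.2) = 0.053 mA, I_C = β·I_B = 2.65 mA.
Then V_CE = 11 − 2.65×8.2 − 2.7×2.2 = -16.7 V < 0.2 V — the active assumption fails.
Re-solve with V_CE = 0.2 V. KCL at the emitter: V_E/R_E = (V_BB−0.7−V_E)/R_B + (V_CC−0.2−V_E)/R_C, giving V_E = 2.45 V.
I_C = (V_CC − 0.2 − V_E)/R_C = (10.8 − 2.45)/8.2 = 1.02 mA.
Check: I_B = (10.3 − 2.45)/82 = 0.0957 mA, and β·I_B = 4.79 mA > I_C, confirming saturation.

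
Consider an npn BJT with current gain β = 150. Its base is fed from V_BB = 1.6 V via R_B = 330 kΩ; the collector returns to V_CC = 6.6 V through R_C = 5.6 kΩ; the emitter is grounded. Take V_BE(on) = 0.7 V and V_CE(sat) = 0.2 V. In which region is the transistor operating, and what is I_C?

Assume active. Base-emitter loop: I_B = (V_BB − V_BE)/R_B = (1.6 − 0.7)/330 = 0.00273 mA.
I_C = β·I_B = 150×0.00273 = 0.409 mA.
V_CE = V_CC − I_C·R_C = 6.6 − 0.409×5.6 = 4.31 V > V_CE(sat), so the active-region assumption holds.

active; I_C ≈ 0.41 mA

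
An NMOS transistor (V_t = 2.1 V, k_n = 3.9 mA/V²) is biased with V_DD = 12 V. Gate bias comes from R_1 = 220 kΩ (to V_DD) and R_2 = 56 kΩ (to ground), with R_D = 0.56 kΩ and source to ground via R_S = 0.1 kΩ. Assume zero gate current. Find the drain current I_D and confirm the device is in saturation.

I_D ≈ 0.19 mA

V_G = V_DD·R_2/(R_1+R_2) = 12×56/276 = 2.43 V.
Assume saturation: I_D = (k_n/2)(V_GS − V_t)² with V_GS = V_G − I_D·R_S = 2.43 − 0.1·I_D.
Substituting gives 0.0195·I_D² − 1.13·I_D + 0.219 = 0, with roots I_D = 0.194 or 57.8 mA.
The root I_D = 57.8 mA gives V_GS = -3.34 V ≤ V_t, so take I_D = 0.194 mA.
Then V_GS = 2.42 V and V_DS = V_DD − I_D(R_D+R_S) = 12 − 0.194×0.66 = 11.9 V.
Saturation requires V_DS ≥ V_GS − V_t = 0.315 V; 11.9 ≥ 0.315 ✓.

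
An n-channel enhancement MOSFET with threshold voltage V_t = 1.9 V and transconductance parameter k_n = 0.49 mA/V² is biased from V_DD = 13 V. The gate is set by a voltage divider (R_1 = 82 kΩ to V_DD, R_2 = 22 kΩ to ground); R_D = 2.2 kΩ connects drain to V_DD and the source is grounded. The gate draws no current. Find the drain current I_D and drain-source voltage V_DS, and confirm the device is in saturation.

V_G = V_DD·R_2/(R_1+R_2) = 13×22/104 = 2.75 V. With the source grounded, V_GS = V_G = 2.75 V.
Assume saturation: I_D = (k_n/2)(V_GS − V_t)² = (0.49/2)×(2.75 − 1.9)² = 0.245×0.85² = 0.177 mA.
V_DS = V_DD − I_D·R_D = 13 − 0.177×2.2 = 12.6 V.
Saturation requires V_DS ≥ V_GS − V_t = 0.85 V; 12.6 ≥ 0.85 ✓.

I_D ≈ 0.18 mA, V_DS ≈ 13 V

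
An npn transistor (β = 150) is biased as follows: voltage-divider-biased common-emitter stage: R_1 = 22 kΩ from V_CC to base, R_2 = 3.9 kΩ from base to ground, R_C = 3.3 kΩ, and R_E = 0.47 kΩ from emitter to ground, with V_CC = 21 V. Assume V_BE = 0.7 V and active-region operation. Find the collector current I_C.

I_C ≈ 5 mA

Thevenize the base divider: V_Th = V_CC·R_2/(R_1+R_2) = 21×3.9/25.9 = 3.16 V, R_Th = R_1‖R_2 = 3.31 kΩ.
Base-emitter loop: V_Th = I_B·R_Th + V_BE + (β+1)I_B·R_E, so I_B = (3.16 − 0.7) / (3.31 + 151×0.47) = 0.0331 mA.
I_C = β·I_B = 150×0.0331 = 4.97 mA, and I_E = (β+1)I_B = 5.01 mA.
V_CE = V_CC − I_C·R_C − I_E·R_E = 21 − 4.97×3.3 − 5.01×0.47 = 2.24 V.
V_CE = 2.24 V > 0.2 V confirms active-region operation.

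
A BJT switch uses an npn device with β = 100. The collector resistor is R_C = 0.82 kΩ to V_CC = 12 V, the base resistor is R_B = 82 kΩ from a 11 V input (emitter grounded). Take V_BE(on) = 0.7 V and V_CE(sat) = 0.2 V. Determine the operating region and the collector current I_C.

active; I_C ≈ 13 mA

Assume active. Base-emitter loop: I_B = (V_BB − V_BE)/R_B = (11 − 0.7)/82 = 0.126 mA.
I_C = β·I_B = 100×0.126 = 12.6 mA.
V_CE = V_CC − I_C·R_C = 12 − 12.6×0.82 = 1.7 V > V_CE(sat), so the active-region assumption holds.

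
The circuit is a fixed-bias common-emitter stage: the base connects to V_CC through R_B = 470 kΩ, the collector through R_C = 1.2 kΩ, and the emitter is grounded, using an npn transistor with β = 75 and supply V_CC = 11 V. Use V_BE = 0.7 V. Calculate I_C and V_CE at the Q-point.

Base loop: V_CC = I_B·R_B + V_BE, so I_B = (11 − 0.7)/470 kΩ = 0.0219 mA.
In the active region I_C = β·I_B = 75 × 0.0219 = 1.64 mA.
Collector loop: V_CE = V_CC − I_C·R_C = 11 − 1.64×1.2 = 9.03 V.
Since V_CE = 9.03 V > V_CE(sat) ≈ 0.2 V, the transistor is in the active region as assumed.

I_C ≈ 1.6 mA, V_CE ≈ 9 V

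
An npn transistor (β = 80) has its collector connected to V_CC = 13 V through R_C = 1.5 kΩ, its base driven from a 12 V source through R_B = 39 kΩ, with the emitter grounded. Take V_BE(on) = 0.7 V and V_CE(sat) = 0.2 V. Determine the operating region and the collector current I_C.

Assume active: I_B = (12 − 0.7)/39 = 0.29 mA, giving I_C = β·I_B = 23.2 mA.
But then V_CE = 13 − 23.2×1.5 = -21.8 V < V_CE(sat) = 0.2 V — impossible in the active region.
So the transistor is saturated. With V_CE = 0.2 V, I_C = (V_CC − 0.2)/R_C = 12.8/1.5 = 8.53 mA.
Check: β·I_B = 23.2 mA > I_C = 8.53 mA, confirming saturation.

saturation; I_C ≈ 8.5 mA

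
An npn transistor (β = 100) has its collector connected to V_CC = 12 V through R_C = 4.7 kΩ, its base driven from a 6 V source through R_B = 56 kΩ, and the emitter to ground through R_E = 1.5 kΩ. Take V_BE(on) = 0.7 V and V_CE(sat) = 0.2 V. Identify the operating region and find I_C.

saturation; I_C ≈ 1.9 mA

Assume active: I_B = (6 − 0.7)/(56 + 101×1.5) = 0.0255 mA, I_C = β·I_B = 2.55 mA.
Then V_CE = 12 − 2.55×4.7 − 2.58×1.5 = -3.87 V < 0.2 V — the active assumption fails.
Re-solve with V_CE = 0.2 V. KCL at the emitter: V_E/R_E = (V_BB−0.7−V_E)/R_B + (V_CC−0.2−V_E)/R_C, giving V_E = 2.9 V.
I_C = (V_CC − 0.2 − V_E)/R_C = (11.8 − 2.9)/4.7 = 1.89 mA.
Check: I_B = (5.3 − 2.9)/56 = 0.0428 mA, and β·I_B = 4.28 mA > I_C, confirming saturation.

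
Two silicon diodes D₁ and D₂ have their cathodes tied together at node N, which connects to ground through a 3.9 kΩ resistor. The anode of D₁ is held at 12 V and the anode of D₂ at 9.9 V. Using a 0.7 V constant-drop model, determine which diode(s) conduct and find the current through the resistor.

Assume both conduct. Then node N would need to be at both 12−0.7 = 11.3 V and 9.9−0.7 = 9.2 V, which is impossible.
Assume only D₁ conducts: V_N = 12 − 0.7 = 11.3 V, so I_R = 11.3/3.9 = 2.9 mA.
Check D₂: its anode-to-cathode voltage is 9.9 − 11.3 = -1.4 V < 0.7 V, so it is off. The assumption is consistent.

Only D₁ conducts; I_R ≈ 2.9 mA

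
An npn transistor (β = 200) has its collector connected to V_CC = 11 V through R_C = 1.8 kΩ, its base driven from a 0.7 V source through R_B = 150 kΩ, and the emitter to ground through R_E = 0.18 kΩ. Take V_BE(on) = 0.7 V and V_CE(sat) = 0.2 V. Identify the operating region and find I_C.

cutoff; I_C ≈ 0

V_BB = 0.7 V ≤ V_BE(on) = 0.7 V, so the base-emitter junction is not forward biased.
The transistor is in cutoff: I_B = I_C = 0.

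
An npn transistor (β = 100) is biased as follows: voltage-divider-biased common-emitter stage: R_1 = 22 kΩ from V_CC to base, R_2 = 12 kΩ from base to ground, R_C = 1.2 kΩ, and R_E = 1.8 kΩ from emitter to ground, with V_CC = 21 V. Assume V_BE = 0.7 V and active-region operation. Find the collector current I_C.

I_C ≈ 3.5 mA

Thevenize the base divider: V_Th = V_CC·R_2/(R_1+R_2) = 21×12/34 = 7.41 V, R_Th = R_1‖R_2 = 7.76 kΩ.
Base-emitter loop: V_Th = I_B·R_Th + V_BE + (β+1)I_B·R_E, so I_B = (7.41 − 0.7) / (7.76 + 101×1.8) = 0.0354 mA.
I_C = β·I_B = 100×0.0354 = 3.54 mA, and I_E = (β+1)I_B = 3.58 mA.
V_CE = V_CC − I_C·R_C − I_E·R_E = 21 − 3.54×1.2 − 3.58×1.8 = 10.3 V.
V_CE = 10.3 V > 0.2 V confirms active-region operation.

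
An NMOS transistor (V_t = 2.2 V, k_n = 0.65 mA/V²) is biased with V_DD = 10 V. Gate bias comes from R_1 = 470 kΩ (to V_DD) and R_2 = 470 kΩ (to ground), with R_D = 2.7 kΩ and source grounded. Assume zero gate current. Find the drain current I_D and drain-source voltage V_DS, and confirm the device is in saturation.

I_D ≈ 2.5 mA, V_DS ≈ 3.1 V

V_G = V_DD·R_2/(R_1+R_2) = 10×470/940 = 5 V. With the source grounded, V_GS = V_G = 5 V.
Assume saturation: I_D = (k_n/2)(V_GS − V_t)² = (0.65/2)×(5 − 2.2)² = 0.325×2.8² = 2.55 mA.
V_DS = V_DD − I_D·R_D = 10 − 2.55×2.7 = 3.12 V.
Saturation requires V_DS ≥ V_GS − V_t = 2.8 V; 3.12 ≥ 2.8 ✓.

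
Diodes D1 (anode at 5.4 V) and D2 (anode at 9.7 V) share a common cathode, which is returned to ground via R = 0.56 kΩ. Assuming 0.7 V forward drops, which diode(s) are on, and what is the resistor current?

Only D2 conducts; I_R ≈ 16 mA

Assume both conduct. Then node N would need to be at both 5.4−0.7 = 4.7 V and 9.7−0.7 = 9 V, which is impossible.
Assume only D2 conducts: V_N = 9.7 − 0.7 = 9 V, so I_R = 9/0.56 = 16.1 mA.
Check D1: its anode-to-cathode voltage is 5.4 − 9 = -3.6 V < 0.7 V, so it is off. The assumption is consistent.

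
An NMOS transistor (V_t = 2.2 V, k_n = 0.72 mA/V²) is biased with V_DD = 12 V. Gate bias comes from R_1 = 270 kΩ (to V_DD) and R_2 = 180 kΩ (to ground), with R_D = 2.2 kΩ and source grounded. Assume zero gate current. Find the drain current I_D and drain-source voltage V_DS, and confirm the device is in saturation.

I_D ≈ 2.4 mA, V_DS ≈ 6.6 V

V_G = V_DD·R_2/(R_1+R_2) = 12×180/450 = 4.8 V. With the source grounded, V_GS = V_G = 4.8 V.
Assume saturation: I_D = (k_n/2)(V_GS − V_t)² = (0.72/2)×(4.8 − 2.2)² = 0.36×2.6² = 2.43 mA.
V_DS = V_DD − I_D·R_D = 12 − 2.43×2.2 = 6.65 V.
Saturation requires V_DS ≥ V_GS − V_t = 2.6 V; 6.65 ≥ 2.6 ✓.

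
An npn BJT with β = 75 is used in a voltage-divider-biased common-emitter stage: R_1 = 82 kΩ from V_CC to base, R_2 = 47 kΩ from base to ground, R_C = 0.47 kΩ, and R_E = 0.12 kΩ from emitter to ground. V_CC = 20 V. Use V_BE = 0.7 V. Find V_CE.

V_CE ≈ 13 V

Thevenize the base divider: V_Th = V_CC·R_2/(R_1+R_2) = 20×47/129 = 7.29 V, R_Th = R_1‖R_2 = 29.9 kΩ.
Base-emitter loop: V_Th = I_B·R_Th + V_BE + (β+1)I_B·R_E, so I_B = (7.29 − 0.7) / (29.9 + 76×0.12) = 0.169 mA.
I_C = β·I_B = 75×0.169 = 12.7 mA, and I_E = (β+1)I_B = 12.8 mA.
V_CE = V_CC − I_C·R_C − I_E·R_E = 20 − 12.7×0.47 − 12.8×0.12 = 12.5 V.
V_CE = 12.5 V > 0.2 V confirms active-region operation.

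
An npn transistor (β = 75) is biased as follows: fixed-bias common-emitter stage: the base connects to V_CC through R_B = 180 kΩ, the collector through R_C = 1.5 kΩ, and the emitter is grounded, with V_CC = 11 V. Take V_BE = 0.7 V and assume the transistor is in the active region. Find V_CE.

Base loop: V_CC = I_B·R_B + V_BE, so I_B = (11 − 0.7)/180 kΩ = 0.0572 mA.
In the active region I_C = β·I_B = 75 × 0.0572 = 4.29 mA.
Collector loop: V_CE = V_CC − I_C·R_C = 11 − 4.29×1.5 = 4.56 V.
Since V_CE = 4.56 V > V_CE(sat) ≈ 0.2 V, the transistor is in the active region as assumed.

V_CE ≈ 4.6 V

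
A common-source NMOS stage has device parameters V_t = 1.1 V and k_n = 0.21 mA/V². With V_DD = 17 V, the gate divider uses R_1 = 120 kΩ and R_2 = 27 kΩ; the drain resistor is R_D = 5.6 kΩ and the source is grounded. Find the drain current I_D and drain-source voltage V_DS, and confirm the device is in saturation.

I_D ≈ 0.43 mA, V_DS ≈ 15 V

V_G = V_DD·R_2/(R_1+R_2) = 17×27/147 = 3.12 V. With the source grounded, V_GS = V_G = 3.12 V.
Assume saturation: I_D = (k_n/2)(V_GS − V_t)² = (0.21/2)×(3.12 − 1.1)² = 0.105×2.02² = 0.429 mA.
V_DS = V_DD − I_D·R_D = 17 − 0.429×5.6 = 14.6 V.
Saturation requires V_DS ≥ V_GS − V_t = 2.02 V; 14.6 ≥ 2.02 ✓.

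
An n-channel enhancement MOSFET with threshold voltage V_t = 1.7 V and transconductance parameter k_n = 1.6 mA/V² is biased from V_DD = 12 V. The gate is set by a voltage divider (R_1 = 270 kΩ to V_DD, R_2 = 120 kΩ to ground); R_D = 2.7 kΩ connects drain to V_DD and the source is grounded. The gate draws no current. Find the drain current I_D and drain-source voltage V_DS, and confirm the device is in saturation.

V_G = V_DD·R_2/(R_1+R_2) = 12×120/390 = 3.69 V. With the source grounded, V_GS = V_G = 3.69 V.
Assume saturation: I_D = (k_n/2)(V_GS − V_t)² = (1.6/2)×(3.69 − 1.7)² = 0.8×1.99² = 3.18 mA.
V_DS = V_DD − I_D·R_D = 12 − 3.18×2.7 = 3.43 V.
Saturation requires V_DS ≥ V_GS − V_t = 1.99 V; 3.43 ≥ 1.99 ✓.

I_D ≈ 3.2 mA, V_DS ≈ 3.4 V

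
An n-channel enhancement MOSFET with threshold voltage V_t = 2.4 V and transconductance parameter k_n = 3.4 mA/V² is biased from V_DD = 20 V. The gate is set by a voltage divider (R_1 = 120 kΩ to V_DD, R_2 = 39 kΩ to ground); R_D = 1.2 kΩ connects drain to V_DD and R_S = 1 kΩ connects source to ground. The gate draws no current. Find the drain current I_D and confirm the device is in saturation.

V_G = V_DD·R_2/(R_1+R_2) = 20×39/159 = 4.91 V.
Assume saturation: I_D = (k_n/2)(V_GS − V_t)² with V_GS = V_G − I_D·R_S = 4.91 − 1·I_D.
Substituting gives 1.7·I_D² − 9.52·I_D + 10.7 = 0, with roots I_D = 1.55 or 4.05 mA.
The root I_D = 4.05 mA gives V_GS = 0.857 V ≤ V_t, so take I_D = 1.55 mA.
Then V_GS = 3.36 V and V_DS = V_DD − I_D(R_D+R_S) = 20 − 1.55×2.2 = 16.6 V.
Saturation requires V_DS ≥ V_GS − V_t = 0.955 V; 16.6 ≥ 0.955 ✓.

I_D ≈ 1.6 mA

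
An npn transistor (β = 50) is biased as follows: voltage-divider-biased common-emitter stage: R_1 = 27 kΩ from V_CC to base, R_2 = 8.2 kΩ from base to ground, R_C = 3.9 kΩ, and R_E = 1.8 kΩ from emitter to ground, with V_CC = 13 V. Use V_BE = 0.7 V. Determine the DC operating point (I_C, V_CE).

Thevenize the base divider: V_Th = V_CC·R_2/(R_1+R_2) = 13×8.2/35.2 = 3.03 V, R_Th = R_1‖R_2 = 6.29 kΩ.
Base-emitter loop: V_Th = I_B·R_Th + V_BE + (β+1)I_B·R_E, so I_B = (3.03 − 0.7) / (6.29 + 51×1.8) = 0.0237 mA.
I_C = β·I_B = 50×0.0237 = 1.19 mA, and I_E = (β+1)I_B = 1.21 mA.
V_CE = V_CC − I_C·R_C − I_E·R_E = 13 − 1.19×3.9 − 1.21×1.8 = 6.19 V.
V_CE = 6.19 V > 0.2 V confirms active-region operation.

I_C ≈ 1.2 mA, V_CE ≈ 6.2 V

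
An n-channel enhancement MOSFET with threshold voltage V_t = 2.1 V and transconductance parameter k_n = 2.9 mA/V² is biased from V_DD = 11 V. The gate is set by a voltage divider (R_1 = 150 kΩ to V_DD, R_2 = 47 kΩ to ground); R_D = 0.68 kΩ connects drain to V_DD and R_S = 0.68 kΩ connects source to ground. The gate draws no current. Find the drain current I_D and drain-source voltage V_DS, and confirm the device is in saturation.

I_D ≈ 0.21 mA, V_DS ≈ 11 V

V_G = V_DD·R_2/(R_1+R_2) = 11×47/197 = 2.62 V.
Assume saturation: I_D = (k_n/2)(V_GS − V_t)² with V_GS = V_G − I_D·R_S = 2.62 − 0.68·I_D.
Substituting gives 0.67·I_D² − 2.03·I_D + 0.399 = 0, with roots I_D = 0.211 or 2.82 mA.
The root I_D = 2.82 mA gives V_GS = 0.705 V ≤ V_t, so take I_D = 0.211 mA.
Then V_GS = 2.48 V and V_DS = V_DD − I_D(R_D+R_S) = 11 − 0.211×1.36 = 10.7 V.
Saturation requires V_DS ≥ V_GS − V_t = 0.381 V; 10.7 ≥ 0.381 ✓.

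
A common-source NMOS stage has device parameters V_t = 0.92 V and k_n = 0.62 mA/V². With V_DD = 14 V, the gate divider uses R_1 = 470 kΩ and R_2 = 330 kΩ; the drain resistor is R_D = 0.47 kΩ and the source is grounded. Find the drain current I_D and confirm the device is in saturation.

I_D ≈ 7.3 mA

V_G = V_DD·R_2/(R_1+R_2) = 14×330/800 = 5.78 V. With the source grounded, V_GS = V_G = 5.78 V.
Assume saturation: I_D = (k_n/2)(V_GS − V_t)² = (0.62/2)×(5.78 − 0.92)² = 0.31×4.86² = 7.31 mA.
V_DS = V_DD − I_D·R_D = 14 − 7.31×0.47 = 10.6 V.
Saturation requires V_DS ≥ V_GS − V_t = 4.86 V; 10.6 ≥ 4.86 ✓.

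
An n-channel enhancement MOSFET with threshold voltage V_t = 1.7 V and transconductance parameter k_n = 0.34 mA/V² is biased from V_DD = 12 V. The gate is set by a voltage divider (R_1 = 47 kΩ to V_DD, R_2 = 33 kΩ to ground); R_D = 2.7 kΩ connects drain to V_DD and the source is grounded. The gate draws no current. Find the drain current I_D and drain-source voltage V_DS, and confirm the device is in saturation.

I_D ≈ 1.8 mA, V_DS ≈ 7.2 V

V_G = V_DD·R_2/(R_1+R_2) = 12×33/80 = 4.95 V. With the source grounded, V_GS = V_G = 4.95 V.
Assume saturation: I_D = (k_n/2)(V_GS − V_t)² = (0.34/2)×(4.95 − 1.7)² = 0.17×3.25² = 1.8 mA.
V_DS = V_DD − I_D·R_D = 12 − 1.8×2.7 = 7.15 V.
Saturation requires V_DS ≥ V_GS − V_t = 3.25 V; 7.15 ≥ 3.25 ✓.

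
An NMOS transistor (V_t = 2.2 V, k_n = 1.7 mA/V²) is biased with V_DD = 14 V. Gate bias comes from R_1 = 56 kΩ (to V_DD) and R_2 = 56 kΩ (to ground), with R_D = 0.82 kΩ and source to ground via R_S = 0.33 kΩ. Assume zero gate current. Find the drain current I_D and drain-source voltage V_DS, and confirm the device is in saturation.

V_G = V_DD·R_2/(R_1+R_2) = 14×56/112 = 7 V.
Assume saturation: I_D = (k_n/2)(V_GS − V_t)² with V_GS = V_G − I_D·R_S = 7 − 0.33·I_D.
Substituting gives 0.0926·I_D² − 3.69·I_D + 19.6 = 0, with roots I_D = 6.3 or 33.6 mA.
The root I_D = 33.6 mA gives V_GS = -4.09 V ≤ V_t, so take I_D = 6.3 mA.
Then V_GS = 4.92 V and V_DS = V_DD − I_D(R_D+R_S) = 14 − 6.3×1.15 = 6.76 V.
Saturation requires V_DS ≥ V_GS − V_t = 2.72 V; 6.76 ≥ 2.72 ✓.

I_D ≈ 6.3 mA, V_DS ≈ 6.8 V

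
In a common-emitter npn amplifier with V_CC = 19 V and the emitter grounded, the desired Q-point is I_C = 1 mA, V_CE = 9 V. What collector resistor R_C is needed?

Collector loop: V_CC = I_C·R_C + V_CE.
R_C = (V_CC − V_CE)/I_C = (19 − 9)/1 = 10 kΩ.

R_C ≈ 10 kΩ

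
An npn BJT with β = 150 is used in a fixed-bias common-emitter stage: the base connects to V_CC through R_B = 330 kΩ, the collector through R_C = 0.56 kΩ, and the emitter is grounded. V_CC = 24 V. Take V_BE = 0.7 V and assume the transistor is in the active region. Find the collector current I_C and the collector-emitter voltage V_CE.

I_C ≈ 11 mA, V_CE ≈ 18 V

Base loop: V_CC = I_B·R_B + V_BE, so I_B = (24 − 0.7)/330 kΩ = 0.0706 mA.
In the active region I_C = β·I_B = 150 × 0.0706 = 10.6 mA.
Collector loop: V_CE = V_CC − I_C·R_C = 24 − 10.6×0.56 = 18.1 V.
Since V_CE = 18.1 V > V_CE(sat) ≈ 0.2 V, the transistor is in the active region as assumed.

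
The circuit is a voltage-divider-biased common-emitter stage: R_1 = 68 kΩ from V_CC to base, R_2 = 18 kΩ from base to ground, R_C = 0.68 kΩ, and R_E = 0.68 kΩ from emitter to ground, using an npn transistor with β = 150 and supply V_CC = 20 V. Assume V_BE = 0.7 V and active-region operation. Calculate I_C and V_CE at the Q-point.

Thevenize the base divider: V_Th = V_CC·R_2/(R_1+R_2) = 20×18/86 = 4.19 V, R_Th = R_1‖R_2 = 14.2 kΩ.
Base-emitter loop: V_Th = I_B·R_Th + V_BE + (β+1)I_B·R_E, so I_B = (4.19 − 0.7) / (14.2 + 151×0.68) = 0.0298 mA.
I_C = β·I_B = 150×0.0298 = 4.47 mA, and I_E = (β+1)I_B = 4.5 mA.
V_CE = V_CC − I_C·R_C − I_E·R_E = 20 − 4.47×0.68 − 4.5×0.68 = 13.9 V.
V_CE = 13.9 V > 0.2 V confirms active-region operation.

I_C ≈ 4.5 mA, V_CE ≈ 14 V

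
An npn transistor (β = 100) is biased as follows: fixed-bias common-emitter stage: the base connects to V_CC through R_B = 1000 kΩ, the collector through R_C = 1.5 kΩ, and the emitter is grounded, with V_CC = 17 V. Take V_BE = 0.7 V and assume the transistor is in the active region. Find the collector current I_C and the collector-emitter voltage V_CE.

Base loop: V_CC = I_B·R_B + V_BE, so I_B = (17 − 0.7)/1000 kΩ = 0.0163 mA.
In the active region I_C = β·I_B = 100 × 0.0163 = 1.63 mA.
Collector loop: V_CE = V_CC − I_C·R_C = 17 − 1.63×1.5 = 14.6 V.
Since V_CE = 14.6 V > V_CE(sat) ≈ 0.2 V, the transistor is in the active region as assumed.

I_C ≈ 1.6 mA, V_CE ≈ 15 V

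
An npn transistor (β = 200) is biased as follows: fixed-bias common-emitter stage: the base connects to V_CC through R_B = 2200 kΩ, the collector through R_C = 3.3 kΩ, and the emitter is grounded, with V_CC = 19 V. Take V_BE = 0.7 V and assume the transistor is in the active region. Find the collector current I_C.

I_C ≈ 1.7 mA

Base loop: V_CC = I_B·R_B + V_BE, so I_B = (19 − 0.7)/2200 kΩ = 0.00832 mA.
In the active region I_C = β·I_B = 200 × 0.00832 = 1.66 mA.
Collector loop: V_CE = V_CC − I_C·R_C = 19 − 1.66×3.3 = 13.5 V.
Since V_CE = 13.5 V > V_CE(sat) ≈ 0.2 V, the transistor is in the active region as assumed.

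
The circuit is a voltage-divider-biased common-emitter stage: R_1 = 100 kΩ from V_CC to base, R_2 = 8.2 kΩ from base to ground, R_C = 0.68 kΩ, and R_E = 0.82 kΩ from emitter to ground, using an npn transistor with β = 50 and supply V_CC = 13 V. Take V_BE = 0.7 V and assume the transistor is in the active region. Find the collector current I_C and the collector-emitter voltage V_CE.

I_C ≈ 0.29 mA, V_CE ≈ 13 V

Thevenize the base divider: V_Th = V_CC·R_2/(R_1+R_2) = 13×8.2/108 = 0.985 V, R_Th = R_1‖R_2 = 7.58 kΩ.
Base-emitter loop: V_Th = I_B·R_Th + V_BE + (β+1)I_B·R_E, so I_B = (0.985 − 0.7) / (7.58 + 51×0.82) = 0.00577 mA.
I_C = β·I_B = 50×0.00577 = 0.289 mA, and I_E = (β+1)I_B = 0.294 mA.
V_CE = V_CC − I_C·R_C − I_E·R_E = 13 − 0.289×0.68 − 0.294×0.82 = 12.6 V.
V_CE = 12.6 V > 0.2 V confirms active-region operation.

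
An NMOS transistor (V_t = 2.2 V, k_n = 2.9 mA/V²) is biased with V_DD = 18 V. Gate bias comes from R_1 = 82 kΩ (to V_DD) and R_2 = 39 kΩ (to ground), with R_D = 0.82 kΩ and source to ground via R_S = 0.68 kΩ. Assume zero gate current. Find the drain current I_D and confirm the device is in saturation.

V_G = V_DD·R_2/(R_1+R_2) = 18×39/121 = 5.8 V.
Assume saturation: I_D = (k_n/2)(V_GS − V_t)² with V_GS = V_G − I_D·R_S = 5.8 − 0.68·I_D.
Substituting gives 0.67·I_D² − 8.1·I_D + 18.8 = 0, with roots I_D = 3.13 or 8.95 mA.
The root I_D = 8.95 mA gives V_GS = -0.284 V ≤ V_t, so take I_D = 3.13 mA.
Then V_GS = 3.67 V and V_DS = V_DD − I_D(R_D+R_S) = 18 − 3.13×1.5 = 13.3 V.
Saturation requires V_DS ≥ V_GS − V_t = 1.47 V; 13.3 ≥ 1.47 ✓.

I_D ≈ 3.1 mA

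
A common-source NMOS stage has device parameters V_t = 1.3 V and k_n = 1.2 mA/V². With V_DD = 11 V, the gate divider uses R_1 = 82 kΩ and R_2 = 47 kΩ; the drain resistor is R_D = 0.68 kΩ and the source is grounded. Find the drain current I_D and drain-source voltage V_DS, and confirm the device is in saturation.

I_D ≈ 4.4 mA, V_DS ≈ 8 V

V_G = V_DD·R_2/(R_1+R_2) = 11×47/129 = 4.01 V. With the source grounded, V_GS = V_G = 4.01 V.
Assume saturation: I_D = (k_n/2)(V_GS − V_t)² = (1.2/2)×(4.01 − 1.3)² = 0.6×2.71² = 4.4 mA.
V_DS = V_DD − I_D·R_D = 11 − 4.4×0.68 = 8.01 V.
Saturation requires V_DS ≥ V_GS − V_t = 2.71 V; 8.01 ≥ 2.71 ✓.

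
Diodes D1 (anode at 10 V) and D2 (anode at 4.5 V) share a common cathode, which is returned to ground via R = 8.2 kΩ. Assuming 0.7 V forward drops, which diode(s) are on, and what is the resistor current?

Only D1 conducts; I_R ≈ 1.1 mA

Assume both conduct. Then node N would need to be at both 10−0.7 = 9.3 V and 4.5−0.7 = 3.8 V, which is impossible.
Assume only D1 conducts: V_N = 10 − 0.7 = 9.3 V, so I_R = 9.3/8.2 = 1.13 mA.
Check D2: its anode-to-cathode voltage is 4.5 − 9.3 = -4.8 V < 0.7 V, so it is off. The assumption is consistent.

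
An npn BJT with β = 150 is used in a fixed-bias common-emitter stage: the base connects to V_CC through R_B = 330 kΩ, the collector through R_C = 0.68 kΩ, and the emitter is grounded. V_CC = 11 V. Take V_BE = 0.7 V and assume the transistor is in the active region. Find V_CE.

Base loop: V_CC = I_B·R_B + V_BE, so I_B = (11 − 0.7)/330 kΩ = 0.0312 mA.
In the active region I_C = β·I_B = 150 × 0.0312 = 4.68 mA.
Collector loop: V_CE = V_CC − I_C·R_C = 11 − 4.68×0.68 = 7.82 V.
Since V_CE = 7.82 V > V_CE(sat) ≈ 0.2 V, the transistor is in the active region as assumed.

V_CE ≈ 7.8 V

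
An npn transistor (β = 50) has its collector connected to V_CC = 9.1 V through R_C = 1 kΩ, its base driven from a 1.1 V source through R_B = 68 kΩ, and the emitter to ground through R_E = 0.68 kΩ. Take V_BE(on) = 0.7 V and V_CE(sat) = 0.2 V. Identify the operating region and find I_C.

active; I_C ≈ 0.19 mA

Assume active. Base-emitter loop: I_B = (V_BB − V_BE)/(R_B + (β+1)R_E) = (1.1 − 0.7)/(68 + 51×0.68) = 0.0039 mA.
I_C = β·I_B = 50×0.0039 = 0.195 mA.
V_CE = V_CC − I_C·R_C − I_E·R_E = 9.1 − 0.195×1 − 0.199×0.68 = 8.77 V > V_CE(sat), so the active-region assumption holds.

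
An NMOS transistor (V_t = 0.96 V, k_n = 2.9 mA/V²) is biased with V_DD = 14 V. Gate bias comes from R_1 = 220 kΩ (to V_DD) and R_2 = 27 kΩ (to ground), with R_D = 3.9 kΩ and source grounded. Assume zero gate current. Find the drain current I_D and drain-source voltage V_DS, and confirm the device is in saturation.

I_D ≈ 0.47 mA, V_DS ≈ 12 V

V_G = V_DD·R_2/(R_1+R_2) = 14×27/247 = 1.53 V. With the source grounded, V_GS = V_G = 1.53 V.
Assume saturation: I_D = (k_n/2)(V_GS − V_t)² = (2.9/2)×(1.53 − 0.96)² = 1.45×0.57² = 0.472 mA.
V_DS = V_DD − I_D·R_D = 14 − 0.472×3.9 = 12.2 V.
Saturation requires V_DS ≥ V_GS − V_t = 0.57 V; 12.2 ≥ 0.57 ✓.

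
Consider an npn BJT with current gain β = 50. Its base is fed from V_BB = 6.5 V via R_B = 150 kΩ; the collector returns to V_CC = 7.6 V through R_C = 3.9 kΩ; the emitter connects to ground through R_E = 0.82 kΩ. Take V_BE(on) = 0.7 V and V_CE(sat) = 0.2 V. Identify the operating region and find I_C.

active; I_C ≈ 1.5 mA

Assume active. Base-emitter loop: I_B = (V_BB − V_BE)/(R_B + (β+1)R_E) = (6.5 − 0.7)/(150 + 51×0.82) = 0.0302 mA.
I_C = β·I_B = 50×0.0302 = 1.51 mA.
V_CE = V_CC − I_C·R_C − I_E·R_E = 7.6 − 1.51×3.9 − 1.54×0.82 = 0.439 V > V_CE(sat), so the active-region assumption holds.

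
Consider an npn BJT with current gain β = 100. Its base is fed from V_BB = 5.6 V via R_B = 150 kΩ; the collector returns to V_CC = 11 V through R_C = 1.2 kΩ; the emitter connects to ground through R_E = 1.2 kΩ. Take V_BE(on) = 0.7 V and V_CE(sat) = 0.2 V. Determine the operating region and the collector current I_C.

Assume active. Base-emitter loop: I_B = (V_BB − V_BE)/(R_B + (β+1)R_E) = (5.6 − 0.7)/(150 + 101×1.2) = 0.0181 mA.
I_C = β·I_B = 100×0.0181 = 1.81 mA.
V_CE = V_CC − I_C·R_C − I_E·R_E = 11 − 1.81×1.2 − 1.82×1.2 = 6.64 V > V_CE(sat), so the active-region assumption holds.

active; I_C ≈ 1.8 mA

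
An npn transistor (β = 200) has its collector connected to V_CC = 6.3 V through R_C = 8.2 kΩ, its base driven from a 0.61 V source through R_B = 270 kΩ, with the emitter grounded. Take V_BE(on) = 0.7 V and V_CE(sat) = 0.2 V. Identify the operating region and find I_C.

cutoff; I_C ≈ 0

V_BB = 0.61 V ≤ V_BE(on) = 0.7 V, so the base-emitter junction is not forward biased.
The transistor is in cutoff: I_B = I_C = 0.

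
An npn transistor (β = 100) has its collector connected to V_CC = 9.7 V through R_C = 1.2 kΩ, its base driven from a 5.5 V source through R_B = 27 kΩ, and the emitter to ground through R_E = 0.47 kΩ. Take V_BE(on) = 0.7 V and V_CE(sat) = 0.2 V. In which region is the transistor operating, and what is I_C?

saturation; I_C ≈ 5.7 mA

Assume active: I_B = (5.5 − 0.7)/(27 + 101×0.47) = 0.0645 mA, I_C = β·I_B = 6.45 mA.
Then V_CE = 9.7 − 6.45×1.2 − 6.51×0.47 = -1.09 V < 0.2 V — the active assumption fails.
Re-solve with V_CE = 0.2 V. KCL at the emitter: V_E/R_E = (V_BB−0.7−V_E)/R_B + (V_CC−0.2−V_E)/R_C, giving V_E = 2.7 V.
I_C = (V_CC − 0.2 − V_E)/R_C = (9.5 − 2.7)/1.2 = 5.67 mA.
Check: I_B = (4.8 − 2.7)/27 = 0.0778 mA, and β·I_B = 7.78 mA > I_C, confirming saturation.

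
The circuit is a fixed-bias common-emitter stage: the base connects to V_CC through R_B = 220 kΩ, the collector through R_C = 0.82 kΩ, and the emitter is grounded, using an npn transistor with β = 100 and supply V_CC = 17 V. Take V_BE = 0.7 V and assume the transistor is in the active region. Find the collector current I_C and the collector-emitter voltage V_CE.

Base loop: V_CC = I_B·R_B + V_BE, so I_B = (17 − 0.7)/220 kΩ = 0.0741 mA.
In the active region I_C = β·I_B = 100 × 0.0741 = 7.41 mA.
Collector loop: V_CE = V_CC − I_C·R_C = 17 − 7.41×0.82 = 10.9 V.
Since V_CE = 10.9 V > V_CE(sat) ≈ 0.2 V, the transistor is in the active region as assumed.

I_C ≈ 7.4 mA, V_CE ≈ 11 V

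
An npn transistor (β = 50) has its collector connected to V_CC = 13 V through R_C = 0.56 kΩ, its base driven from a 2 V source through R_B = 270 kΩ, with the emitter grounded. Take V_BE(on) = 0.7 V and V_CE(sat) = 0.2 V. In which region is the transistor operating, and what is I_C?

Assume active. Base-emitter loop: I_B = (V_BB − V_BE)/R_B = (2 − 0.7)/270 = 0.00481 mA.
I_C = β·I_B = 50×0.00481 = 0.241 mA.
V_CE = V_CC − I_C·R_C = 13 − 0.241×0.56 = 12.9 V > V_CE(sat), so the active-region assumption holds.

active; I_C ≈ 0.24 mA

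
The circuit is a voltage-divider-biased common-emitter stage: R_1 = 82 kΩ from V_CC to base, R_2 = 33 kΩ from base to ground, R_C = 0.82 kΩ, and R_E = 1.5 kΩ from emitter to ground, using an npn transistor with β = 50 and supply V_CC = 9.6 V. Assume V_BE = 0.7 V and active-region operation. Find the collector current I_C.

Thevenize the base divider: V_Th = V_CC·R_2/(R_1+R_2) = 9.6×33/115 = 2.75 V, R_Th = R_1‖R_2 = 23.5 kΩ.
Base-emitter loop: V_Th = I_B·R_Th + V_BE + (β+1)I_B·R_E, so I_B = (2.75 − 0.7) / (23.5 + 51×1.5) = 0.0205 mA.
I_C = β·I_B = 50×0.0205 = 1.03 mA, and I_E = (β+1)I_B = 1.05 mA.
V_CE = V_CC − I_C·R_C − I_E·R_E = 9.6 − 1.03×0.82 − 1.05×1.5 = 7.19 V.
V_CE = 7.19 V > 0.2 V confirms active-region operation.

I_C ≈ 1 mA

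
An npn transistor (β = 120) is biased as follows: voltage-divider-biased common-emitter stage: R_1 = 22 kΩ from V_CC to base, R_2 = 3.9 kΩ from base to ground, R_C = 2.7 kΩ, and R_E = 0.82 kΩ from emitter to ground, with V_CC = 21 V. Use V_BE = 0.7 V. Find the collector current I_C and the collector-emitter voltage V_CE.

I_C ≈ 2.9 mA, V_CE ≈ 11 V

Thevenize the base divider: V_Th = V_CC·R_2/(R_1+R_2) = 21×3.9/25.9 = 3.16 V, R_Th = R_1‖R_2 = 3.31 kΩ.
Base-emitter loop: V_Th = I_B·R_Th + V_BE + (β+1)I_B·R_E, so I_B = (3.16 − 0.7) / (3.31 + 121×0.82) = 0.024 mA.
I_C = β·I_B = 120×0.024 = 2.88 mA, and I_E = (β+1)I_B = 2.91 mA.
V_CE = V_CC − I_C·R_C − I_E·R_E = 21 − 2.88×2.7 − 2.91×0.82 = 10.8 V.
V_CE = 10.8 V > 0.2 V confirms active-region operation.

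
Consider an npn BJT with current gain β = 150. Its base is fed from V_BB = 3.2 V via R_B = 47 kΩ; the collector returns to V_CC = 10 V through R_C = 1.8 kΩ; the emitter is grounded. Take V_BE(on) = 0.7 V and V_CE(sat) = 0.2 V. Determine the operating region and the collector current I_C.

saturation; I_C ≈ 5.4 mA

Assume active: I_B = (3.2 − 0.7)/47 = 0.0532 mA, giving I_C = β·I_B = 7.98 mA.
But then V_CE = 10 − 7.98×1.8 = -4.36 V < V_CE(sat) = 0.2 V — impossible in the active region.
So the transistor is saturated. With V_CE = 0.2 V, I_C = (V_CC − 0.2)/R_C = 9.8/1.8 = 5.44 mA.
Check: β·I_B = 7.98 mA > I_C = 5.44 mA, confirming saturation.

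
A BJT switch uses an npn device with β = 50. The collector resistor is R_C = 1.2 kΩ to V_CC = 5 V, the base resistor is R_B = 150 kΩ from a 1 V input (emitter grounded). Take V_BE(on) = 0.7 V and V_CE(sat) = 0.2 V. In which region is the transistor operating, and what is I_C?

Assume active. Base-emitter loop: I_B = (V_BB − V_BE)/R_B = (1 − 0.7)/150 = 0.002 mA.
I_C = β·I_B = 50×0.002 = 0.1 mA.
V_CE = V_CC − I_C·R_C = 5 − 0.1×1.2 = 4.88 V > V_CE(sat), so the active-region assumption holds.

active; I_C ≈ 0.1 mA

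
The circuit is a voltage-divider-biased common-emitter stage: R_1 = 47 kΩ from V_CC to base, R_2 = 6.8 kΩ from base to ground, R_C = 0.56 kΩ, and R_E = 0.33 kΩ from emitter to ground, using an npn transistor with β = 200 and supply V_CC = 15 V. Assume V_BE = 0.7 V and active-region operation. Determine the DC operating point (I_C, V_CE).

I_C ≈ 3.3 mA, V_CE ≈ 12 V

Thevenize the base divider: V_Th = V_CC·R_2/(R_1+R_2) = 15×6.8/53.8 = 1.9 V, R_Th = R_1‖R_2 = 5.94 kΩ.
Base-emitter loop: V_Th = I_B·R_Th + V_BE + (β+1)I_B·R_E, so I_B = (1.9 − 0.7) / (5.94 + 201×0.33) = 0.0165 mA.
I_C = β·I_B = 200×0.0165 = 3.31 mA, and I_E = (β+1)I_B = 3.33 mA.
V_CE = V_CC − I_C·R_C − I_E·R_E = 15 − 3.31×0.56 − 3.33×0.33 = 12 V.
V_CE = 12 V > 0.2 V confirms active-region operation.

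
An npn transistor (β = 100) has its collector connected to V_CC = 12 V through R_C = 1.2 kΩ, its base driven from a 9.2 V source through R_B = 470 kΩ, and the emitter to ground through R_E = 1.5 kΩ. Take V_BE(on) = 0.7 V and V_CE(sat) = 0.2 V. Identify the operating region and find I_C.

Assume active. Base-emitter loop: I_B = (V_BB − V_BE)/(R_B + (β+1)R_E) = (9.2 − 0.7)/(470 + 101×1.5) = 0.0137 mA.
I_C = β·I_B = 100×0.0137 = 1.37 mA.
V_CE = V_CC − I_C·R_C − I_E·R_E = 12 − 1.37×1.2 − 1.38×1.5 = 8.29 V > V_CE(sat), so the active-region assumption holds.

active; I_C ≈ 1.4 mA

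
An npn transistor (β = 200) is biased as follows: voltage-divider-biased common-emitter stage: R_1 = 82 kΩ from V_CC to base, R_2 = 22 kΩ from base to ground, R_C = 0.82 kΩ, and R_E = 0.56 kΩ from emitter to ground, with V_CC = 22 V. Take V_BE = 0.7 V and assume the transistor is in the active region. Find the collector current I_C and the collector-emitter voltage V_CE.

Thevenize the base divider: V_Th = V_CC·R_2/(R_1+R_2) = 22×22/104 = 4.65 V, R_Th = R_1‖R_2 = 17.3 kΩ.
Base-emitter loop: V_Th = I_B·R_Th + V_BE + (β+1)I_B·R_E, so I_B = (4.65 − 0.7) / (17.3 + 201×0.56) = 0.0304 mA.
I_C = β·I_B = 200×0.0304 = 6.09 mA, and I_E = (β+1)I_B = 6.12 mA.
V_CE = V_CC − I_C·R_C − I_E·R_E = 22 − 6.09×0.82 − 6.12×0.56 = 13.6 V.
V_CE = 13.6 V > 0.2 V confirms active-region operation.

I_C ≈ 6.1 mA, V_CE ≈ 14 V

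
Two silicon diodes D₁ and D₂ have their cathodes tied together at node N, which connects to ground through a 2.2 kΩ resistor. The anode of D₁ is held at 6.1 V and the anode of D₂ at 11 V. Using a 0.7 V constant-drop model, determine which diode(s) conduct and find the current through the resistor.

Only D₂ conducts; I_R ≈ 4.7 mA

Assume both conduct. Then node N would need to be at both 6.1−0.7 = 5.4 V and 11−0.7 = 10.3 V, which is impossible.
Assume only D₂ conducts: V_N = 11 − 0.7 = 10.3 V, so I_R = 10.3/2.2 = 4.68 mA.
Check D₁: its anode-to-cathode voltage is 6.1 − 10.3 = -4.2 V < 0.7 V, so it is off. The assumption is consistent.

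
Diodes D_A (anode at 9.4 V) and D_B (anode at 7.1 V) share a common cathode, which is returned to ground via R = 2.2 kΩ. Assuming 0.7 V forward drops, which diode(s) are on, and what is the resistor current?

Only D_A conducts; I_R ≈ 4 mA

Assume both conduct. Then node N would need to be at both 9.4−0.7 = 8.7 V and 7.1−0.7 = 6.4 V, which is impossible.
Assume only D_A conducts: V_N = 9.4 − 0.7 = 8.7 V, so I_R = 8.7/2.2 = 3.95 mA.
Check D_B: its anode-to-cathode voltage is 7.1 − 8.7 = -1.6 V < 0.7 V, so it is off. The assumption is consistent.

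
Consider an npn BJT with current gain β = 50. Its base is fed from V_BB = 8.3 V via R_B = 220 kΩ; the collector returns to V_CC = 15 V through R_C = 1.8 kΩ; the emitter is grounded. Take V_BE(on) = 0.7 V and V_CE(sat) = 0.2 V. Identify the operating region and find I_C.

Assume active. Base-emitter loop: I_B = (V_BB − V_BE)/R_B = (8.3 − 0.7)/220 = 0.0345 mA.
I_C = β·I_B = 50×0.0345 = 1.73 mA.
V_CE = V_CC − I_C·R_C = 15 − 1.73×1.8 = 11.9 V > V_CE(sat), so the active-region assumption holds.

active; I_C ≈ 1.7 mA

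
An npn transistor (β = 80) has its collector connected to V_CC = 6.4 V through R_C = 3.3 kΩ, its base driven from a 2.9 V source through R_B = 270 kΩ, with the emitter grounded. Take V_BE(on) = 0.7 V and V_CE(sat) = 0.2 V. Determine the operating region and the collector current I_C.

Assume active. Base-emitter loop: I_B = (V_BB − V_BE)/R_B = (2.9 − 0.7)/270 = 0.00815 mA.
I_C = β·I_B = 80×0.00815 = 0.652 mA.
V_CE = V_CC − I_C·R_C = 6.4 − 0.652×3.3 = 4.25 V > V_CE(sat), so the active-region assumption holds.

active; I_C ≈ 0.65 mA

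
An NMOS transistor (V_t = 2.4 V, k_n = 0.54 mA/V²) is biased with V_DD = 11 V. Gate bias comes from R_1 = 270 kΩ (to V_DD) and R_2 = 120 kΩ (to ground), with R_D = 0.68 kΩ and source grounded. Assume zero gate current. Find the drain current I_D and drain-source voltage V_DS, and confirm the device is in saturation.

V_G = V_DD·R_2/(R_1+R_2) = 11×120/390 = 3.38 V. With the source grounded, V_GS = V_G = 3.38 V.
Assume saturation: I_D = (k_n/2)(V_GS − V_t)² = (0.54/2)×(3.38 − 2.4)² = 0.27×0.985² = 0.262 mA.
V_DS = V_DD − I_D·R_D = 11 − 0.262×0.68 = 10.8 V.
Saturation requires V_DS ≥ V_GS − V_t = 0.985 V; 10.8 ≥ 0.985 ✓.

I_D ≈ 0.26 mA, V_DS ≈ 11 V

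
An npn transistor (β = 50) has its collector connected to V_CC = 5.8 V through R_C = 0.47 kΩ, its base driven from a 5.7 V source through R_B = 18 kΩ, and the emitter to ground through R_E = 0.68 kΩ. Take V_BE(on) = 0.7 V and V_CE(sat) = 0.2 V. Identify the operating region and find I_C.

active; I_C ≈ 4.7 mA

Assume active. Base-emitter loop: I_B = (V_BB − V_BE)/(R_B + (β+1)R_E) = (5.7 − 0.7)/(18 + 51×0.68) = 0.0949 mA.
I_C = β·I_B = 50×0.0949 = 4.75 mA.
V_CE = V_CC − I_C·R_C − I_E·R_E = 5.8 − 4.75×0.47 − 4.84×0.68 = 0.278 V > V_CE(sat), so the active-region assumption holds.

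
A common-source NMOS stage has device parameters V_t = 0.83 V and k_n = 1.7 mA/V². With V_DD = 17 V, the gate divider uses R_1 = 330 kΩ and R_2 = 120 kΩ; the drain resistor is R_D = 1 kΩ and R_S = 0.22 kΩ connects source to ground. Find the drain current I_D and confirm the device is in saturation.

V_G = V_DD·R_2/(R_1+R_2) = 17×120/450 = 4.53 V.
Assume saturation: I_D = (k_n/2)(V_GS − V_t)² with V_GS = V_G − I_D·R_S = 4.53 − 0.22·I_D.
Substituting gives 0.0411·I_D² − 2.39·I_D + 11.7 = 0, with roots I_D = 5.39 or 52.6 mA.
The root I_D = 52.6 mA gives V_GS = -7.04 V ≤ V_t, so take I_D = 5.39 mA.
Then V_GS = 3.35 V and V_DS = V_DD − I_D(R_D+R_S) = 17 − 5.39×1.22 = 10.4 V.
Saturation requires V_DS ≥ V_GS − V_t = 2.52 V; 10.4 ≥ 2.52 ✓.

I_D ≈ 5.4 mA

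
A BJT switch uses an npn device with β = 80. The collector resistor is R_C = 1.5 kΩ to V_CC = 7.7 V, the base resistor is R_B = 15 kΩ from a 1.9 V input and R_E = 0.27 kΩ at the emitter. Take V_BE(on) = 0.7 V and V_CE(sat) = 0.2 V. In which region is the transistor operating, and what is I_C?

active; I_C ≈ 2.6 mA

Assume active. Base-emitter loop: I_B = (V_BB − V_BE)/(R_B + (β+1)R_E) = (1.9 − 0.7)/(15 + 81×0.27) = 0.0325 mA.
I_C = β·I_B = 80×0.0325 = 2.6 mA.
V_CE = V_CC − I_C·R_C − I_E·R_E = 7.7 − 2.6×1.5 − 2.64×0.27 = 3.08 V > V_CE(sat), so the active-region assumption holds.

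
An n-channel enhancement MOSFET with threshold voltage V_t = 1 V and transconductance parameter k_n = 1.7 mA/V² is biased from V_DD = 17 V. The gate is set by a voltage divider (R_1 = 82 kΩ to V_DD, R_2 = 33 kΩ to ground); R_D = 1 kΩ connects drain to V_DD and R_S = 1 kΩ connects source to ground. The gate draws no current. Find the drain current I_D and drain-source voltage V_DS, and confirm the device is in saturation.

I_D ≈ 2.3 mA, V_DS ≈ 12 V

V_G = V_DD·R_2/(R_1+R_2) = 17×33/115 = 4.88 V.
Assume saturation: I_D = (k_n/2)(V_GS − V_t)² with V_GS = V_G − I_D·R_S = 4.88 − 1·I_D.
Substituting gives 0.85·I_D² − 7.59·I_D + 12.8 = 0, with roots I_D = 2.25 or 6.68 mA.
The root I_D = 6.68 mA gives V_GS = -1.8 V ≤ V_t, so take I_D = 2.25 mA.
Then V_GS = 2.63 V and V_DS = V_DD − I_D(R_D+R_S) = 17 − 2.25×2 = 12.5 V.
Saturation requires V_DS ≥ V_GS − V_t = 1.63 V; 12.5 ≥ 1.63 ✓.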